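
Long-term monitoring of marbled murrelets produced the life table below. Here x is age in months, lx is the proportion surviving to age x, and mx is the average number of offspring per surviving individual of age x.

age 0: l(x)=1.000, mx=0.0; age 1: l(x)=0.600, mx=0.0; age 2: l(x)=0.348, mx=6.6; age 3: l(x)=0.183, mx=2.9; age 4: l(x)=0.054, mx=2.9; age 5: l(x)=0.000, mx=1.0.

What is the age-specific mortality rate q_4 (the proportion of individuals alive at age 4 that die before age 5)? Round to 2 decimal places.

q_4 = (l_4 − l_5) / l_4 = (0.054 − 0) / 0.054
     = 0.054 / 0.054 = 1 → 1.00

1.00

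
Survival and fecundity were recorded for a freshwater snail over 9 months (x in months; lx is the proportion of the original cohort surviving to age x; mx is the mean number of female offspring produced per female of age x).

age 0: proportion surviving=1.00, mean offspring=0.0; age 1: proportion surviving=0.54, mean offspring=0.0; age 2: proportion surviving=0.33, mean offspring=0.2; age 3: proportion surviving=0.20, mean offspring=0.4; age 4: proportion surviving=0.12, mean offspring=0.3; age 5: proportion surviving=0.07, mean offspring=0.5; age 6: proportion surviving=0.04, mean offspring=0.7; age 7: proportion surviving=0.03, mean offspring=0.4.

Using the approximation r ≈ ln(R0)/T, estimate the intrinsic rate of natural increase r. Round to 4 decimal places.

-0.3703

R0 = Σ lx·mx = 0 + 0 + 0.066 + 0.08 + 0.036 + 0.035 + 0.028 + 0.012 = 0.257
Σ x·lx·mx = 0.943; T = 0.943/0.257 = 3.66926…
r ≈ ln(R0)/T = ln(0.257)/3.66926… = -0.370287… → -0.3703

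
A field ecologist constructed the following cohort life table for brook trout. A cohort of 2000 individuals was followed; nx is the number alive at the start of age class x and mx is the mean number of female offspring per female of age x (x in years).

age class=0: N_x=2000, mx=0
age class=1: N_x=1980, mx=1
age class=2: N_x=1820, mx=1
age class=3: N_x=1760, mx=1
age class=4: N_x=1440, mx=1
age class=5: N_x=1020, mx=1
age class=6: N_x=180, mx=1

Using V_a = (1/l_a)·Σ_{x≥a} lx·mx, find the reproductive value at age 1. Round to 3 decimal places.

4.141

lx = nx/n0 = nx/2000: 1, 0.99, 0.91, 0.88, 0.72, 0.51, 0.09
lx·mx for x ≥ 1: 0.99, 0.91, 0.88, 0.72, 0.51, 0.09 → sum = 4.1
V_1 = 4.1 / l_1 = 4.1 / 0.99 = 4.141414… → 4.141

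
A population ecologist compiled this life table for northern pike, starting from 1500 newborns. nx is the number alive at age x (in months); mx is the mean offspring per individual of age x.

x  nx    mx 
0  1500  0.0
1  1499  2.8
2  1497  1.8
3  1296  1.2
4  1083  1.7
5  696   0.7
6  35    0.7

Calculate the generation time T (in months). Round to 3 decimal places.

lx = nx/n0 = nx/1500: 1, 0.99933…, 0.998, 0.864, 0.722, 0.464, 0.02333…
lx·mx: 0, 2.798133…, 1.7964, 1.0368, 1.2274, 0.3248, 0.016333… → R0 = 7.199867…
x·lx·mx: 0, 2.798133…, 3.5928, 3.1104, 4.9096, 1.624, 0.098… → Σ = 16.132933…
T = 16.132933… / 7.199867… = 2.240727… → 2.241

2.241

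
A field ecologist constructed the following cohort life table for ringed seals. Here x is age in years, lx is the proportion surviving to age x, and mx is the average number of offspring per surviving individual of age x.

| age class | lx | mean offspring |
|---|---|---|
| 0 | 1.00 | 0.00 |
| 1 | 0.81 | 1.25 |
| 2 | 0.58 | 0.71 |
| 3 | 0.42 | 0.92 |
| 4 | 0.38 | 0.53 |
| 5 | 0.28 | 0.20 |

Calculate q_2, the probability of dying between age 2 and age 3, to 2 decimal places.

0.28

q_2 = (l_2 − l_3) / l_2 = (0.58 − 0.42) / 0.58
     = 0.16 / 0.58 = 0.275862… → 0.28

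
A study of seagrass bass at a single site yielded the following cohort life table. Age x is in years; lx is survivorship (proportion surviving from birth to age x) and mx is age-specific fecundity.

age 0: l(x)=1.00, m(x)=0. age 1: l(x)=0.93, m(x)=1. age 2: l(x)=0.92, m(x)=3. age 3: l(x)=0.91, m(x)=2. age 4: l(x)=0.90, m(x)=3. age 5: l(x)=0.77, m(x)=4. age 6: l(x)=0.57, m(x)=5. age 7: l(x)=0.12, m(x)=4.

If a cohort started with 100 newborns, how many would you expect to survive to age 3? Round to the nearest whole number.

91

Expected survivors = N0 · l_3 = 100 × 0.91 = 91 → 91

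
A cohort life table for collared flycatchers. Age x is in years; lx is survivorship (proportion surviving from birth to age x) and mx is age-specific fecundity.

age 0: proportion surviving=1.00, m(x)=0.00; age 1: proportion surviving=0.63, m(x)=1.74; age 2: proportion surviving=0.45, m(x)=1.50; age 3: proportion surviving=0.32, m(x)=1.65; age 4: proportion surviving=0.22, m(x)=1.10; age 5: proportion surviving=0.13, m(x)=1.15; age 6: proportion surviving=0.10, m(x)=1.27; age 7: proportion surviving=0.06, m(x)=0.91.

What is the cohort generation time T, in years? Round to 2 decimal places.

lx·mx: 0, 1.0962, 0.675, 0.528, 0.242, 0.1495, 0.127, 0.0546 → R0 = 2.8723
x·lx·mx: 0, 1.0962, 1.35, 1.584, 0.968, 0.7475, 0.762, 0.3822 → Σ = 6.8899
T = 6.8899 / 2.8723 = 2.39874… → 2.40

2.40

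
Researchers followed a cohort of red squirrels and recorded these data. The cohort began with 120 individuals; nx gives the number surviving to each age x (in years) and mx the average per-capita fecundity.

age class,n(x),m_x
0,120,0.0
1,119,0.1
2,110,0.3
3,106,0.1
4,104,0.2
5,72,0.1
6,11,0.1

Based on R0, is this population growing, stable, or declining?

declining

lx = nx/n0 = nx/120: 1, 0.99167…, 0.91667…, 0.88333…, 0.86667…, 0.6, 0.09167…
R0 = Σ lx·mx = 0 + 0.099167… + 0.275… + 0.088333… + 0.173333… + 0.06 + 0.009167… = 0.705…
R0 < 1, so the population is declining.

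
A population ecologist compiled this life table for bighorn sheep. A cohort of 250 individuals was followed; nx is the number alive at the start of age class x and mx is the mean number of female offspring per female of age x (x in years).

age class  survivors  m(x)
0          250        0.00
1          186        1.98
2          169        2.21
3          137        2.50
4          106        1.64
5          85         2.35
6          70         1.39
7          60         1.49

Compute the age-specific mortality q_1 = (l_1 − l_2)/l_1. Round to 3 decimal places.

0.091

lx = nx/n0 = nx/250: 1, 0.744, 0.676, 0.548, 0.424, 0.34, 0.28, 0.24
q_1 = (l_1 − l_2) / l_1 = (0.744 − 0.676) / 0.744
     = 0.068 / 0.744 = 0.091398… → 0.091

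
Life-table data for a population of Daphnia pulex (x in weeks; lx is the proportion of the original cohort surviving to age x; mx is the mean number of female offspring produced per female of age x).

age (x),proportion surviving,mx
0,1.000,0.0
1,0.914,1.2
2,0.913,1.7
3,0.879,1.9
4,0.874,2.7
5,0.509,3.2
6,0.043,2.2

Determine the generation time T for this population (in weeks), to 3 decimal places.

lx·mx: 0, 1.0968, 1.5521, 1.6701, 2.3598, 1.6288, 0.0946 → R0 = 8.4022
x·lx·mx: 0, 1.0968, 3.1042, 5.0103, 9.4392, 8.144, 0.5676 → Σ = 27.3621
T = 27.3621 / 8.4022 = 3.25654… → 3.257

3.257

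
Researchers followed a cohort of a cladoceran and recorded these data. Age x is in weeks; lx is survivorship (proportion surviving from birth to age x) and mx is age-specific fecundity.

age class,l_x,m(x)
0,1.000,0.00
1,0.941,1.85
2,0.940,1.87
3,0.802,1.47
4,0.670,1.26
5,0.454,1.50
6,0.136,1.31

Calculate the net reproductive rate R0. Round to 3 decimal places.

6.381

lx·mx by age: 0, 1.74085, 1.7578, 1.17894, 0.8442, 0.681, 0.17816
R0 = Σ lx·mx = 6.38095 → 6.381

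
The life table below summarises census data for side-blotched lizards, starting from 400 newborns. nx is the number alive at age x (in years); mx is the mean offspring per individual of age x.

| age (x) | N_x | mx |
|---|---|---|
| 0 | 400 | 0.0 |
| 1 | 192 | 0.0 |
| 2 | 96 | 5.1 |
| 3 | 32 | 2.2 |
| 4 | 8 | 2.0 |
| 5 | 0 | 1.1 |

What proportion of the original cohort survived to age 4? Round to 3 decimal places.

l_4 = n_4/n_0 = 8/400 = 0.02 → 0.020

0.020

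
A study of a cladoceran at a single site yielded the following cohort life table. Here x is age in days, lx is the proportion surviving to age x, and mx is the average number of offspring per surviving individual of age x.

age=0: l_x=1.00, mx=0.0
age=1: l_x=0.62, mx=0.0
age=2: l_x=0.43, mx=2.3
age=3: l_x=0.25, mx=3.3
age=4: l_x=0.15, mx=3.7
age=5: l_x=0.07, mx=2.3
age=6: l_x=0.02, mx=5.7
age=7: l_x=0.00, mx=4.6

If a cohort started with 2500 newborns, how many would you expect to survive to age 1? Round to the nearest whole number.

1550

Expected survivors = N0 · l_1 = 2500 × 0.62 = 1550 → 1550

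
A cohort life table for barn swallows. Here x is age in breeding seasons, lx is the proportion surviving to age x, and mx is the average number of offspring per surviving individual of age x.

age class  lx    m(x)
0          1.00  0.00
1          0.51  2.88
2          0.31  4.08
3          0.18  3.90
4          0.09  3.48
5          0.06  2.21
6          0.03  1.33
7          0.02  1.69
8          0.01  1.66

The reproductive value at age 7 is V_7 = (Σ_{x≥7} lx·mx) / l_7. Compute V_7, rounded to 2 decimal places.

lx·mx for x ≥ 7: 0.0338, 0.0166 → sum = 0.0504
V_7 = 0.0504 / l_7 = 0.0504 / 0.02 = 2.52 → 2.52

2.52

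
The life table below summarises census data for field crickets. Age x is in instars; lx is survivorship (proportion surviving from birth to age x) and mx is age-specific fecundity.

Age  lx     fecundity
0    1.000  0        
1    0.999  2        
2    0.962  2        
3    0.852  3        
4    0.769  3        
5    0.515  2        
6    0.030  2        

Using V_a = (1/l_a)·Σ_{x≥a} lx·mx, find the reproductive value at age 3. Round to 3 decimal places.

6.987

lx·mx for x ≥ 3: 2.556, 2.307, 1.03, 0.06 → sum = 5.953
V_3 = 5.953 / l_3 = 5.953 / 0.852 = 6.987089… → 6.987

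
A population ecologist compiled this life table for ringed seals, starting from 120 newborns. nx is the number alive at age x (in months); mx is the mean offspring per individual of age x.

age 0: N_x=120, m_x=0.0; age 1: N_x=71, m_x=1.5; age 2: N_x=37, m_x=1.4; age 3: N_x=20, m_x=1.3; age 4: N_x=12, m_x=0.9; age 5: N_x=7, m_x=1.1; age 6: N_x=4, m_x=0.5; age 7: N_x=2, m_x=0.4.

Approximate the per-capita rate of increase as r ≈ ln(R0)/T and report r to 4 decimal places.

lx = nx/n0 = nx/120: 1, 0.59167…, 0.30833…, 0.16667…, 0.1, 0.05833…, 0.03333…, 0.01667…
R0 = Σ lx·mx = 0 + 0.8875… + 0.43167… + 0.21667… + 0.09 + 0.06417… + 0.01667… + 0.00667… = 1.713333…
Σ x·lx·mx = 3.228333…; T = 3.228333…/1.713333… = 1.88424…
r ≈ ln(R0)/T = ln(1.713333…)/1.88424… = 0.28576… → 0.2858

0.2858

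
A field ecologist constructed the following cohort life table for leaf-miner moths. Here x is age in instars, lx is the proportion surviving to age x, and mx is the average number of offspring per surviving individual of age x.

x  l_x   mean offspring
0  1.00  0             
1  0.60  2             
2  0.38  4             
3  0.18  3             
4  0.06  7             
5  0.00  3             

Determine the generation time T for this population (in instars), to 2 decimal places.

lx·mx: 0, 1.2, 1.52, 0.54, 0.42, 0 → R0 = 3.68
x·lx·mx: 0, 1.2, 3.04, 1.62, 1.68, 0 → Σ = 7.54
T = 7.54 / 3.68 = 2.048913… → 2.05

2.05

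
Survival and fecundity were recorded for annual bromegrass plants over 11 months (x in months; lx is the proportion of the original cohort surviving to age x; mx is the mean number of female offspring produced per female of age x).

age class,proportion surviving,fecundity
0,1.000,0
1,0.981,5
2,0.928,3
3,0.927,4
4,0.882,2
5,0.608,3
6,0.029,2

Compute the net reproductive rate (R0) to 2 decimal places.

15.04

lx·mx by age: 0, 4.905, 2.784, 3.708, 1.764, 1.824, 0.058
R0 = Σ lx·mx = 15.043 → 15.04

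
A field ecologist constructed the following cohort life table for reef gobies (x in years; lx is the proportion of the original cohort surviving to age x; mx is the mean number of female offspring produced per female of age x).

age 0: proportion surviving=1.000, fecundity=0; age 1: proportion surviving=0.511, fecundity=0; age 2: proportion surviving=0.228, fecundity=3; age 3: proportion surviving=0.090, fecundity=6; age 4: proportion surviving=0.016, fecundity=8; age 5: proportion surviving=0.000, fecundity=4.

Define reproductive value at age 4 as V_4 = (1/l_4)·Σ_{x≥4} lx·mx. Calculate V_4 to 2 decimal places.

lx·mx for x ≥ 4: 0.128, 0 → sum = 0.128
V_4 = 0.128 / l_4 = 0.128 / 0.016 = 8 → 8.00

8.00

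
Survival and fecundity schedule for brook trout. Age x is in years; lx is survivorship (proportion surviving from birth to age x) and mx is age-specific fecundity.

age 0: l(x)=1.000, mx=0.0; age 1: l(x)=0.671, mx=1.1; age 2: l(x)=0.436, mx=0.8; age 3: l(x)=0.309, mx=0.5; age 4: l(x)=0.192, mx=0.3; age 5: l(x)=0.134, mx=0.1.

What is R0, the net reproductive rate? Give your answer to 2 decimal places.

lx·mx by age: 0, 0.7381, 0.3488, 0.1545, 0.0576, 0.0134
R0 = Σ lx·mx = 1.3124 → 1.31

1.31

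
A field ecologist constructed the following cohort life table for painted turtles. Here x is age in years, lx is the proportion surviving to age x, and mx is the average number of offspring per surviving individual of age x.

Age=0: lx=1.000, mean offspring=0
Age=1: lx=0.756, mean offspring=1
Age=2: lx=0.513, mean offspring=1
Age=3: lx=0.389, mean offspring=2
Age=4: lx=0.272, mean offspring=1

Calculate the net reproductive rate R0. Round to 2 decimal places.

2.32

lx·mx by age: 0, 0.756, 0.513, 0.778, 0.272
R0 = Σ lx·mx = 2.319 → 2.32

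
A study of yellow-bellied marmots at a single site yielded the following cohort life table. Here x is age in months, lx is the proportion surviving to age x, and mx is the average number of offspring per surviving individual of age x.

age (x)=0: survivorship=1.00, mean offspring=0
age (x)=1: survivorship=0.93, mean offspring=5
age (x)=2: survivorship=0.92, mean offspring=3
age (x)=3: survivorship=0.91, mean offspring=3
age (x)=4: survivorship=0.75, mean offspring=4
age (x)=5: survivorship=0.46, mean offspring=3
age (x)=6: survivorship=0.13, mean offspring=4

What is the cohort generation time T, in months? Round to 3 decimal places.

2.685

lx·mx: 0, 4.65, 2.76, 2.73, 3, 1.38, 0.52 → R0 = 15.04
x·lx·mx: 0, 4.65, 5.52, 8.19, 12, 6.9, 3.12 → Σ = 40.38
T = 40.38 / 15.04 = 2.68484… → 2.685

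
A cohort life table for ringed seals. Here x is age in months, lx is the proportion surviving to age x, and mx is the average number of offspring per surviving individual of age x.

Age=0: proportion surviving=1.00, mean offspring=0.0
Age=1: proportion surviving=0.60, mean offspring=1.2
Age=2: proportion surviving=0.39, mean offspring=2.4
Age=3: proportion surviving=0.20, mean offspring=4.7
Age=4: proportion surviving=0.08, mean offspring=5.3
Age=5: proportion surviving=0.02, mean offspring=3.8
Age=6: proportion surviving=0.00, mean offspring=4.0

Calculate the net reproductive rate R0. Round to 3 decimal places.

3.096

lx·mx by age: 0, 0.72, 0.936, 0.94, 0.424, 0.076, 0
R0 = Σ lx·mx = 3.096 → 3.096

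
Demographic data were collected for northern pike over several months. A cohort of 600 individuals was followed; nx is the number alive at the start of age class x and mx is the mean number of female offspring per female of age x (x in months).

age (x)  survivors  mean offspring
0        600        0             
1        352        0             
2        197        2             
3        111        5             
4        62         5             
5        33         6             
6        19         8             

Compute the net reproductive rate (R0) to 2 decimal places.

lx = nx/n0 = nx/600: 1, 0.58667…, 0.32833…, 0.185, 0.10333…, 0.055, 0.03167…
lx·mx by age: 0, 0, 0.656667…, 0.925, 0.516667…, 0.33, 0.253333…
R0 = Σ lx·mx = 2.681667… → 2.68

2.68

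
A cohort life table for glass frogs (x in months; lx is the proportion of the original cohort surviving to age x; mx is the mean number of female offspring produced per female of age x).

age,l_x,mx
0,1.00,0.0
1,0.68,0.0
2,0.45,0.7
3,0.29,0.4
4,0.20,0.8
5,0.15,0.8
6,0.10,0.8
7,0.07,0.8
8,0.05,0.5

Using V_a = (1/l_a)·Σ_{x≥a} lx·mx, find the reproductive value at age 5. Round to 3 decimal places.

1.873

lx·mx for x ≥ 5: 0.12, 0.08, 0.056, 0.025 → sum = 0.281
V_5 = 0.281 / l_5 = 0.281 / 0.15 = 1.873333… → 1.873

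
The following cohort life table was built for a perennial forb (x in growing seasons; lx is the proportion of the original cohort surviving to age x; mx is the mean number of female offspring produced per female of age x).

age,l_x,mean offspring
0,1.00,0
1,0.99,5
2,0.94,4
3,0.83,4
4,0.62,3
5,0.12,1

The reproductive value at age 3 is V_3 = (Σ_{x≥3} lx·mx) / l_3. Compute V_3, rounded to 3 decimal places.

lx·mx for x ≥ 3: 3.32, 1.86, 0.12 → sum = 5.3
V_3 = 5.3 / l_3 = 5.3 / 0.83 = 6.385542… → 6.386

6.386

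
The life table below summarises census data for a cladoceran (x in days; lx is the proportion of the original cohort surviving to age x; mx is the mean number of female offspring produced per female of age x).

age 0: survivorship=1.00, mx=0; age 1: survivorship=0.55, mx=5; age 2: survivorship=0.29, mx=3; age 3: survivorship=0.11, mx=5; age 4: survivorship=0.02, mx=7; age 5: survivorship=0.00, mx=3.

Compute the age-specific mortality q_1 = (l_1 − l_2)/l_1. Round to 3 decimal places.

q_1 = (l_1 − l_2) / l_1 = (0.55 − 0.29) / 0.55
     = 0.26 / 0.55 = 0.472727… → 0.473

0.473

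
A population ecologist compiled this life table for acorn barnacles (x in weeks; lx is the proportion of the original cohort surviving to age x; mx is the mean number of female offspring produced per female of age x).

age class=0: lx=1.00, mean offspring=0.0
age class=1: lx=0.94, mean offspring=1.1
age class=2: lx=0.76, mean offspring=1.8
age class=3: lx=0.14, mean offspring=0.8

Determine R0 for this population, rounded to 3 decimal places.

lx·mx by age: 0, 1.034, 1.368, 0.112
R0 = Σ lx·mx = 2.514 → 2.514

2.514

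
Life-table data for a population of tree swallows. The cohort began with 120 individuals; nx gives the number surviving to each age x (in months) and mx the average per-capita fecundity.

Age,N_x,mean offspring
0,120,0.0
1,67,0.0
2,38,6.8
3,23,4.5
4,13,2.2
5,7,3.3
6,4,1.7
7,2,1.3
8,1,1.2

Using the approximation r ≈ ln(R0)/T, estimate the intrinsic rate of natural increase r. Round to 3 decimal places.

0.476

lx = nx/n0 = nx/120: 1, 0.55833…, 0.31667…, 0.19167…, 0.10833…, 0.05833…, 0.03333…, 0.01667…, 0.00833…
R0 = Σ lx·mx = 0 + 0 + 2.15333… + 0.8625… + 0.23833… + 0.1925… + 0.05667… + 0.02167… + 0.01… = 3.535…
Σ x·lx·mx = 9.381667…; T = 9.381667…/3.535… = 2.65394…
r ≈ ln(R0)/T = ln(3.535…)/2.65394… = 0.47579… → 0.476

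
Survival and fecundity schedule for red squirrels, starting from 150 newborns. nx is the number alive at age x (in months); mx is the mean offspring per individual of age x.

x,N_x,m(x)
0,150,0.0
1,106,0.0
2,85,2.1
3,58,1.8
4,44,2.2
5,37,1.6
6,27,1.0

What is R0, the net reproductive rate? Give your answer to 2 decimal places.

lx = nx/n0 = nx/150: 1, 0.70667…, 0.56667…, 0.38667…, 0.29333…, 0.24667…, 0.18
lx·mx by age: 0, 0, 1.19…, 0.696…, 0.645333…, 0.394667…, 0.18
R0 = Σ lx·mx = 3.106… → 3.11

3.11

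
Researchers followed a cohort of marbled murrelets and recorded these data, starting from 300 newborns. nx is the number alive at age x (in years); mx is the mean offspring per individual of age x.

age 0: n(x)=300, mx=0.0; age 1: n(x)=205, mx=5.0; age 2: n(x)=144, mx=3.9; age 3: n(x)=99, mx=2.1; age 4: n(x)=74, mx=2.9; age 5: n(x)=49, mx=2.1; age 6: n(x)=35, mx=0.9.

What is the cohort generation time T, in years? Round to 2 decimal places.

lx = nx/n0 = nx/300: 1, 0.68333…, 0.48, 0.33, 0.24667…, 0.16333…, 0.11667…
lx·mx: 0, 3.416667…, 1.872, 0.693, 0.715333…, 0.343…, 0.105… → R0 = 7.145…
x·lx·mx: 0, 3.416667…, 3.744, 2.079, 2.861333…, 1.715…, 0.63… → Σ = 14.446…
T = 14.446… / 7.145… = 2.021833… → 2.02

2.02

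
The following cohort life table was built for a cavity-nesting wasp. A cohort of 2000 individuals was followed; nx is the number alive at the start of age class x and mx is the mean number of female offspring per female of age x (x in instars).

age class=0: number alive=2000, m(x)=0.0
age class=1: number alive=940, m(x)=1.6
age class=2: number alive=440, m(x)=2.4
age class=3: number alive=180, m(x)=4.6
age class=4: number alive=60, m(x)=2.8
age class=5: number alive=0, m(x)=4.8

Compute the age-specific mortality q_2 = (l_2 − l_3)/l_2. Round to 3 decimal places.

lx = nx/n0 = nx/2000: 1, 0.47, 0.22, 0.09, 0.03, 0
q_2 = (l_2 − l_3) / l_2 = (0.22 − 0.09) / 0.22
     = 0.13 / 0.22 = 0.590909… → 0.591

0.591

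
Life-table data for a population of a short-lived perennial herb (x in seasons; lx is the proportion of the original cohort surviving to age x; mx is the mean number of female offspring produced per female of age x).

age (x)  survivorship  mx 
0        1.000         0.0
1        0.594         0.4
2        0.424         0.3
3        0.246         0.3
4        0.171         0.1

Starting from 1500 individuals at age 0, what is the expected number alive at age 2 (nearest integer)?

Expected survivors = N0 · l_2 = 1500 × 0.424 = 636 → 636

636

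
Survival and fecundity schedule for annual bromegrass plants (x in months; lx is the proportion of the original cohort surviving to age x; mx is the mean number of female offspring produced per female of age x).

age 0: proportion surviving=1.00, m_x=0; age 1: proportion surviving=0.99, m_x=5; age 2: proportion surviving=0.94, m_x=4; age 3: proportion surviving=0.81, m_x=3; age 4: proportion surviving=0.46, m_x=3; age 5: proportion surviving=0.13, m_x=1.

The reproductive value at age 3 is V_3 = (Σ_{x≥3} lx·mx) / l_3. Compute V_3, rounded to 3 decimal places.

4.864

lx·mx for x ≥ 3: 2.43, 1.38, 0.13 → sum = 3.94
V_3 = 3.94 / l_3 = 3.94 / 0.81 = 4.864198… → 4.864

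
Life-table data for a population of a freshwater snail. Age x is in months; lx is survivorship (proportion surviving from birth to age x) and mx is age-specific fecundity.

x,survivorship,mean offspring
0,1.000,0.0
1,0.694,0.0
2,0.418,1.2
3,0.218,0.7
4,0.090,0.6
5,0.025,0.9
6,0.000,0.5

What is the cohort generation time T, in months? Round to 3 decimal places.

lx·mx: 0, 0, 0.5016, 0.1526, 0.054, 0.0225, 0 → R0 = 0.7307
x·lx·mx: 0, 0, 1.0032, 0.4578, 0.216, 0.1125, 0 → Σ = 1.7895
T = 1.7895 / 0.7307 = 2.449021… → 2.449

2.449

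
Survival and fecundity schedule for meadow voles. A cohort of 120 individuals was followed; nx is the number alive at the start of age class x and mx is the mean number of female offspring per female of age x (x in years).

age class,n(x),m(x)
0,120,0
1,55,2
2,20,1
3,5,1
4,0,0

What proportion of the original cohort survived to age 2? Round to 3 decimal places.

l_2 = n_2/n_0 = 20/120 = 0.166667… → 0.167

0.167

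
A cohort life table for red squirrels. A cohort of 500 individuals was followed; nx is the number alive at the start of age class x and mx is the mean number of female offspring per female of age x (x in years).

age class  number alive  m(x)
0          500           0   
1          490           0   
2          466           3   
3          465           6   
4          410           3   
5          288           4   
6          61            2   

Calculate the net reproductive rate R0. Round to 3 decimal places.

13.384

lx = nx/n0 = nx/500: 1, 0.98, 0.932, 0.93, 0.82, 0.576, 0.122
lx·mx by age: 0, 0, 2.796, 5.58, 2.46, 2.304, 0.244
R0 = Σ lx·mx = 13.384 → 13.384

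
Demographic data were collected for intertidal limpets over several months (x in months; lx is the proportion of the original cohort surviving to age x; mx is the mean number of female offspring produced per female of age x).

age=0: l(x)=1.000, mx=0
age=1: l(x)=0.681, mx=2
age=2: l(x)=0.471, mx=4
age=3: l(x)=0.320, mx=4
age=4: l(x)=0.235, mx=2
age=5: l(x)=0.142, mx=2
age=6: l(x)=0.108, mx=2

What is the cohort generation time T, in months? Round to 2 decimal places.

2.47

lx·mx: 0, 1.362, 1.884, 1.28, 0.47, 0.284, 0.216 → R0 = 5.496
x·lx·mx: 0, 1.362, 3.768, 3.84, 1.88, 1.42, 1.296 → Σ = 13.566
T = 13.566 / 5.496 = 2.468341… → 2.47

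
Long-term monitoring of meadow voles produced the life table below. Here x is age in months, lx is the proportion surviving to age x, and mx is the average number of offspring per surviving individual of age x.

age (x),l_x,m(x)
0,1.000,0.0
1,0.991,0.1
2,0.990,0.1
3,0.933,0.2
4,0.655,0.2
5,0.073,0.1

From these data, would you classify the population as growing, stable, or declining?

declining

R0 = Σ lx·mx = 0 + 0.0991 + 0.099 + 0.1866 + 0.131 + 0.0073 = 0.523
R0 < 1, so the population is declining.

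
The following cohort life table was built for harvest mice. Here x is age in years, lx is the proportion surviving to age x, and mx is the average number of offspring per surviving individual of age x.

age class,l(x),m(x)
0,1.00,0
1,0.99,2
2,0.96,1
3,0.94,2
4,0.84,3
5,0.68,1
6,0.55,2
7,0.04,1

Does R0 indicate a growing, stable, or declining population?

growing

R0 = Σ lx·mx = 0 + 1.98 + 0.96 + 1.88 + 2.52 + 0.68 + 1.1 + 0.04 = 9.16
R0 > 1, so the population is growing.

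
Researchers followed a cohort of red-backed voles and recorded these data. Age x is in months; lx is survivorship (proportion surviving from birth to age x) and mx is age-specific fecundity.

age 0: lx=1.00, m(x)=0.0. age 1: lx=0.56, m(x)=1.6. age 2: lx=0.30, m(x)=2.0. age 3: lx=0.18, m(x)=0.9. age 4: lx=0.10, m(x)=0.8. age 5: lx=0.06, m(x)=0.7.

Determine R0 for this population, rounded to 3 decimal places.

lx·mx by age: 0, 0.896, 0.6, 0.162, 0.08, 0.042
R0 = Σ lx·mx = 1.78 → 1.780

1.780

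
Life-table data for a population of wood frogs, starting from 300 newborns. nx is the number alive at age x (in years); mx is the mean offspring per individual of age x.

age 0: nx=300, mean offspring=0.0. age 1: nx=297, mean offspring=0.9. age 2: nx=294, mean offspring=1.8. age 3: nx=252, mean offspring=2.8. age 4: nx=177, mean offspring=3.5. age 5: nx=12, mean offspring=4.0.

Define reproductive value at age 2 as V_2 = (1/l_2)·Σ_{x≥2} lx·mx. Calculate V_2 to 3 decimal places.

6.470

lx = nx/n0 = nx/300: 1, 0.99, 0.98, 0.84, 0.59, 0.04
lx·mx for x ≥ 2: 1.764, 2.352, 2.065, 0.16 → sum = 6.341
V_2 = 6.341 / l_2 = 6.341 / 0.98 = 6.470408… → 6.470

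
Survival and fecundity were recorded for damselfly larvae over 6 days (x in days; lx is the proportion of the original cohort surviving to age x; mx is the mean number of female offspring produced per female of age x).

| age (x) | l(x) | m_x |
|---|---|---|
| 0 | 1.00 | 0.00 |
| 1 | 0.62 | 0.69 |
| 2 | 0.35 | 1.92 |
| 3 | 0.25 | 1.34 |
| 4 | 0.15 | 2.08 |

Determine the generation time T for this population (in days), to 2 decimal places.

lx·mx: 0, 0.4278, 0.672, 0.335, 0.312 → R0 = 1.7468
x·lx·mx: 0, 0.4278, 1.344, 1.005, 1.248 → Σ = 4.0248
T = 4.0248 / 1.7468 = 2.304099… → 2.30

2.30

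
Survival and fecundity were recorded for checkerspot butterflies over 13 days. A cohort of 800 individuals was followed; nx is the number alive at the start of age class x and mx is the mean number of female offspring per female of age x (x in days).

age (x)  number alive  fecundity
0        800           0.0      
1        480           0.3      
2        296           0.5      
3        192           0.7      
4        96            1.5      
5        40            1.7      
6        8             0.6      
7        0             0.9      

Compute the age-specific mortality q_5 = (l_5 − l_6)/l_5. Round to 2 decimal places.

0.80

lx = nx/n0 = nx/800: 1, 0.6, 0.37, 0.24, 0.12, 0.05, 0.01, 0
q_5 = (l_5 − l_6) / l_5 = (0.05 − 0.01) / 0.05
     = 0.04 / 0.05 = 0.8 → 0.80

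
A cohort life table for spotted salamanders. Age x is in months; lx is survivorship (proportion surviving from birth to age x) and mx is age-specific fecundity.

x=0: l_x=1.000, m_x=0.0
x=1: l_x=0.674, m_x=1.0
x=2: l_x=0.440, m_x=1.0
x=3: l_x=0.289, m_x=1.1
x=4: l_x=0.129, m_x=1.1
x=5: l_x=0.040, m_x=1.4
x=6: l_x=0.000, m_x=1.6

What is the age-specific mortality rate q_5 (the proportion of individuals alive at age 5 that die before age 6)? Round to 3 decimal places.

q_5 = (l_5 − l_6) / l_5 = (0.04 − 0) / 0.04
     = 0.04 / 0.04 = 1 → 1.000

1.000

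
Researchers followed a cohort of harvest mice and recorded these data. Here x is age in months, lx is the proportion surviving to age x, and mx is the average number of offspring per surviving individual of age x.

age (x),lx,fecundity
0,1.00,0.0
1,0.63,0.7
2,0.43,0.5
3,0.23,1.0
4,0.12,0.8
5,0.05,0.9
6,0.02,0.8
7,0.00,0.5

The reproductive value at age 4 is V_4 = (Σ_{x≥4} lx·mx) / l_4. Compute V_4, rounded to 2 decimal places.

lx·mx for x ≥ 4: 0.096, 0.045, 0.016, 0 → sum = 0.157
V_4 = 0.157 / l_4 = 0.157 / 0.12 = 1.308333… → 1.31

1.31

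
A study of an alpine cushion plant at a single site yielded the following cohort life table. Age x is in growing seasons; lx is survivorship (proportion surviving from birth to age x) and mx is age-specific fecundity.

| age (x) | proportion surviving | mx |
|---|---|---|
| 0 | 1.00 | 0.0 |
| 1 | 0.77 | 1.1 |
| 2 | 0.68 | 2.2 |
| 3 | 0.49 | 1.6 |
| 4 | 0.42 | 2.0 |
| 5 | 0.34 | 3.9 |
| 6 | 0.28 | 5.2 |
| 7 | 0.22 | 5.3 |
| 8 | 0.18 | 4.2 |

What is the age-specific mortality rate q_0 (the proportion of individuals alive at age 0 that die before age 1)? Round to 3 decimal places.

q_0 = (l_0 − l_1) / l_0 = (1 − 0.77) / 1
     = 0.23 / 1 = 0.23 → 0.230

0.230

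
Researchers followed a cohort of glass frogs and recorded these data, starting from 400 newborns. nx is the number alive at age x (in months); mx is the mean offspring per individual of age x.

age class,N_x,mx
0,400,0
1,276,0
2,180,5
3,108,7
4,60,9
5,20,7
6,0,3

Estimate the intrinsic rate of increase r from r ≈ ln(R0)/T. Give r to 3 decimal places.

lx = nx/n0 = nx/400: 1, 0.69, 0.45, 0.27, 0.15, 0.05, 0
R0 = Σ lx·mx = 0 + 0 + 2.25 + 1.89 + 1.35 + 0.35 + 0 = 5.84
Σ x·lx·mx = 17.32; T = 17.32/5.84 = 2.96575…
r ≈ ln(R0)/T = ln(5.84)/2.96575… = 0.59504… → 0.595

0.595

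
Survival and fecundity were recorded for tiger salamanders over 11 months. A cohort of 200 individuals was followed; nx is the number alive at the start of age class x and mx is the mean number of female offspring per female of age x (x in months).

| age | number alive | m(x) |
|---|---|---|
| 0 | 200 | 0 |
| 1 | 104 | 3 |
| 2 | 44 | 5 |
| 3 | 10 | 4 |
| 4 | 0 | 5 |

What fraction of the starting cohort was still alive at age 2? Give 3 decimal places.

0.220

l_2 = n_2/n_0 = 44/200 = 0.22 → 0.220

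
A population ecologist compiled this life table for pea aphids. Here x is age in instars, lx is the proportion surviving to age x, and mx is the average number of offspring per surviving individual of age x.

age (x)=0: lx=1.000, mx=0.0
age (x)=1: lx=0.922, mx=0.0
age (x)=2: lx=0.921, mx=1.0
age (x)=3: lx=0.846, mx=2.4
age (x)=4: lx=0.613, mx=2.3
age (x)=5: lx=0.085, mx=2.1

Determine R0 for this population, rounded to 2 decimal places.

lx·mx by age: 0, 0, 0.921, 2.0304, 1.4099, 0.1785
R0 = Σ lx·mx = 4.5398 → 4.54

4.54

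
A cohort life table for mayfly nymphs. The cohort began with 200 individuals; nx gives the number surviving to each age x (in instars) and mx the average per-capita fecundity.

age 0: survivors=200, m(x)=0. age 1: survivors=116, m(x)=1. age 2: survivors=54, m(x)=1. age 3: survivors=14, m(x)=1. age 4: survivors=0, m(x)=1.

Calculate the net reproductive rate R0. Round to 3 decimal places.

0.920

lx = nx/n0 = nx/200: 1, 0.58, 0.27, 0.07, 0
lx·mx by age: 0, 0.58, 0.27, 0.07, 0
R0 = Σ lx·mx = 0.92 → 0.920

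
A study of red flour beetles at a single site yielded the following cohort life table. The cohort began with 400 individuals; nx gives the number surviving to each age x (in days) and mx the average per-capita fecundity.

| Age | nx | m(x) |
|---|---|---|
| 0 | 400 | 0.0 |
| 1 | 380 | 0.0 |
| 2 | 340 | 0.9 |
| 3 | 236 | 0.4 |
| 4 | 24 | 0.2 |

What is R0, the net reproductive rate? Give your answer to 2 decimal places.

lx = nx/n0 = nx/400: 1, 0.95, 0.85, 0.59, 0.06
lx·mx by age: 0, 0, 0.765, 0.236, 0.012
R0 = Σ lx·mx = 1.013 → 1.01

1.01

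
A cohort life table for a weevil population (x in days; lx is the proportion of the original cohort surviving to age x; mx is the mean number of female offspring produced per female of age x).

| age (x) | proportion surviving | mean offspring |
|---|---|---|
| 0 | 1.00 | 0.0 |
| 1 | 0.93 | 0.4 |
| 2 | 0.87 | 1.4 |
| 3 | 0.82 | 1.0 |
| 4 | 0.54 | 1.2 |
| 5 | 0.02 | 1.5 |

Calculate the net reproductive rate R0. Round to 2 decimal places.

lx·mx by age: 0, 0.372, 1.218, 0.82, 0.648, 0.03
R0 = Σ lx·mx = 3.088 → 3.09

3.09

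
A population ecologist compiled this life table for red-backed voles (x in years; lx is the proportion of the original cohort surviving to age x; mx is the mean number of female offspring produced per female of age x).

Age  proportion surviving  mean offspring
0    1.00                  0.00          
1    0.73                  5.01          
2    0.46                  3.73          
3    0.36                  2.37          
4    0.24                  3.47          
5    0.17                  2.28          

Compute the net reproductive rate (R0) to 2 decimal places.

lx·mx by age: 0, 3.6573, 1.7158, 0.8532, 0.8328, 0.3876
R0 = Σ lx·mx = 7.4467 → 7.45

7.45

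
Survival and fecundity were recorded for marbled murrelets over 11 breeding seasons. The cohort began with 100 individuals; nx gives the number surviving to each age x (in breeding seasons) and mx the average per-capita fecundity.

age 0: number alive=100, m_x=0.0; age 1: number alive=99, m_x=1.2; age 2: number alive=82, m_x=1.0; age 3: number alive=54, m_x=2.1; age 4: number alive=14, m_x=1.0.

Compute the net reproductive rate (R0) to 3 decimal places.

lx = nx/n0 = nx/100: 1, 0.99, 0.82, 0.54, 0.14
lx·mx by age: 0, 1.188, 0.82, 1.134, 0.14
R0 = Σ lx·mx = 3.282 → 3.282

3.282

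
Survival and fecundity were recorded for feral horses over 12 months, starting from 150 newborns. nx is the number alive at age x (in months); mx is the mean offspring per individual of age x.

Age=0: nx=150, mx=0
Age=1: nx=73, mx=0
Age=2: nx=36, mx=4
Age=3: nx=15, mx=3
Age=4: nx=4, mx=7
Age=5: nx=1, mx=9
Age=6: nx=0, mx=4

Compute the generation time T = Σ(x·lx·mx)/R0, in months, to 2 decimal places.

2.57

lx = nx/n0 = nx/150: 1, 0.48667…, 0.24, 0.1, 0.02667…, 0.00667…, 0
lx·mx: 0, 0, 0.96, 0.3, 0.186667…, 0.06…, 0 → R0 = 1.506667…
x·lx·mx: 0, 0, 1.92, 0.9, 0.746667…, 0.3…, 0 → Σ = 3.866667…
T = 3.866667… / 1.506667… = 2.566372… → 2.57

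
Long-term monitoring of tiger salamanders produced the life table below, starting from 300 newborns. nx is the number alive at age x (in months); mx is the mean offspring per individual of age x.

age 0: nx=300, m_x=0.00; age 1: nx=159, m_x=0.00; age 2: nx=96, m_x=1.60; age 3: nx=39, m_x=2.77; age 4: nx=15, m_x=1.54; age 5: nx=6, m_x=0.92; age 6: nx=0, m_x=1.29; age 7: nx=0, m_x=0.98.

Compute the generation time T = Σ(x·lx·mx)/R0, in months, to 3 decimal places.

lx = nx/n0 = nx/300: 1, 0.53, 0.32, 0.13, 0.05, 0.02, 0, 0
lx·mx: 0, 0, 0.512, 0.3601, 0.077, 0.0184, 0, 0 → R0 = 0.9675
x·lx·mx: 0, 0, 1.024, 1.0803, 0.308, 0.092, 0, 0 → Σ = 2.5043
T = 2.5043 / 0.9675 = 2.588424… → 2.588

2.588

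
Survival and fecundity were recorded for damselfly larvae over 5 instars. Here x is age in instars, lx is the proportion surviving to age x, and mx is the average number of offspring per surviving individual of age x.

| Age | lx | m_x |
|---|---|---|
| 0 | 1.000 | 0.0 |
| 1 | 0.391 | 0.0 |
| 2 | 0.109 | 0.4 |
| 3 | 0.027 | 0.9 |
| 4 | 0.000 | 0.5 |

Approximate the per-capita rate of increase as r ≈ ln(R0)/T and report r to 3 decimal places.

-1.141

R0 = Σ lx·mx = 0 + 0 + 0.0436 + 0.0243 + 0 = 0.0679
Σ x·lx·mx = 0.1601; T = 0.1601/0.0679 = 2.35788…
r ≈ ln(R0)/T = ln(0.0679)/2.35788… = -1.14074… → -1.141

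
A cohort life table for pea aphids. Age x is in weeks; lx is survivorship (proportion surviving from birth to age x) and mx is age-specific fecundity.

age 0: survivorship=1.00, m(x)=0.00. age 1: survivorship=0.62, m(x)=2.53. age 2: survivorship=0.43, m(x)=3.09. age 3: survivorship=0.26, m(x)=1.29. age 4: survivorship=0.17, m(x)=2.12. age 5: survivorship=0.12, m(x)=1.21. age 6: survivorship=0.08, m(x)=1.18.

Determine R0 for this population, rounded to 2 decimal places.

lx·mx by age: 0, 1.5686, 1.3287, 0.3354, 0.3604, 0.1452, 0.0944
R0 = Σ lx·mx = 3.8327 → 3.83

3.83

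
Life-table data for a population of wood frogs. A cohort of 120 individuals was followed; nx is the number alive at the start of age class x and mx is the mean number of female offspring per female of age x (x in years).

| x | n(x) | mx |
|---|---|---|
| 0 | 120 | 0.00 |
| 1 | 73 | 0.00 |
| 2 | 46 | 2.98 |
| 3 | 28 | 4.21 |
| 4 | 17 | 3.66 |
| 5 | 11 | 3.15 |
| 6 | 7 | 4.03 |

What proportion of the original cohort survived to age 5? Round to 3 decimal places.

0.092

l_5 = n_5/n_0 = 11/120 = 0.091667… → 0.092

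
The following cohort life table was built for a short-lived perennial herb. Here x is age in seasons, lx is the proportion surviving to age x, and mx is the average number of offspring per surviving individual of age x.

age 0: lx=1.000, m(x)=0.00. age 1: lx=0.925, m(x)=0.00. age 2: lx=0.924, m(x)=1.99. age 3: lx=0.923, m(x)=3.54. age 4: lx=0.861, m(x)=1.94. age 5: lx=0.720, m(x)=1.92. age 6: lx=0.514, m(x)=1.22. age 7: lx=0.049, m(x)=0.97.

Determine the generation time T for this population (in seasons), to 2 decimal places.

3.53

lx·mx: 0, 0, 1.83876, 3.26742, 1.67034, 1.3824, 0.62708, 0.04753 → R0 = 8.83353
x·lx·mx: 0, 0, 3.67752, 9.80226, 6.68136, 6.912, 3.76248, 0.33271 → Σ = 31.16833
T = 31.16833 / 8.83353 = 3.528412… → 3.53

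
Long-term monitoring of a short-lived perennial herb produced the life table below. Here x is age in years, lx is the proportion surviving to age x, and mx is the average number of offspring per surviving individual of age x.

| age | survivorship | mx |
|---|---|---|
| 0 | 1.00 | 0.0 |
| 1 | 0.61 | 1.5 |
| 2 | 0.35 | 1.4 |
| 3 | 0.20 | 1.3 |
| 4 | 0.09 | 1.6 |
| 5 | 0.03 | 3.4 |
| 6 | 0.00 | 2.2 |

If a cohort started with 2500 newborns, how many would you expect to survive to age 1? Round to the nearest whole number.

1525

Expected survivors = N0 · l_1 = 2500 × 0.61 = 1525 → 1525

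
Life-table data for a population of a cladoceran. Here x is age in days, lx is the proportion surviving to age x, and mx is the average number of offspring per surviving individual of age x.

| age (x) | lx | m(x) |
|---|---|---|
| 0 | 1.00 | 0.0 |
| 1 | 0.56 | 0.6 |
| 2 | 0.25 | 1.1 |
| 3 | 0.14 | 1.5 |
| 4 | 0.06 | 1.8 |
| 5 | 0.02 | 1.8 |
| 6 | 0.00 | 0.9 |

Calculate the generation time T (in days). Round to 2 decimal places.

2.21

lx·mx: 0, 0.336, 0.275, 0.21, 0.108, 0.036, 0 → R0 = 0.965
x·lx·mx: 0, 0.336, 0.55, 0.63, 0.432, 0.18, 0 → Σ = 2.128
T = 2.128 / 0.965 = 2.205181… → 2.21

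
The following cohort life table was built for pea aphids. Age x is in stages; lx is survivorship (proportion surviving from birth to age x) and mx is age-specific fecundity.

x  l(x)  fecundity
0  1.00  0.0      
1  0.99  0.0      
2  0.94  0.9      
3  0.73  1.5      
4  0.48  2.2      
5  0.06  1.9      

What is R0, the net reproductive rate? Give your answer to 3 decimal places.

lx·mx by age: 0, 0, 0.846, 1.095, 1.056, 0.114
R0 = Σ lx·mx = 3.111 → 3.111

3.111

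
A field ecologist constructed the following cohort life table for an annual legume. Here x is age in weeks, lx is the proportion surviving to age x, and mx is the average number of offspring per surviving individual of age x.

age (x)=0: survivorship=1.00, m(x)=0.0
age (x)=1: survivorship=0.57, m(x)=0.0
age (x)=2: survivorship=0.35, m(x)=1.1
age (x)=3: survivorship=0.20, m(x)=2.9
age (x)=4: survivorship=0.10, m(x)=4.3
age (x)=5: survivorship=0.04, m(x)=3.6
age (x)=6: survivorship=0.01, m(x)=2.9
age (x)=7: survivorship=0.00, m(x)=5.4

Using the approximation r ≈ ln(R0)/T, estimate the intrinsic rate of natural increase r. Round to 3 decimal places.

R0 = Σ lx·mx = 0 + 0 + 0.385 + 0.58 + 0.43 + 0.144 + 0.029 + 0 = 1.568
Σ x·lx·mx = 5.124; T = 5.124/1.568 = 3.26786…
r ≈ ln(R0)/T = ln(1.568)/3.26786… = 0.13764… → 0.138

0.138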